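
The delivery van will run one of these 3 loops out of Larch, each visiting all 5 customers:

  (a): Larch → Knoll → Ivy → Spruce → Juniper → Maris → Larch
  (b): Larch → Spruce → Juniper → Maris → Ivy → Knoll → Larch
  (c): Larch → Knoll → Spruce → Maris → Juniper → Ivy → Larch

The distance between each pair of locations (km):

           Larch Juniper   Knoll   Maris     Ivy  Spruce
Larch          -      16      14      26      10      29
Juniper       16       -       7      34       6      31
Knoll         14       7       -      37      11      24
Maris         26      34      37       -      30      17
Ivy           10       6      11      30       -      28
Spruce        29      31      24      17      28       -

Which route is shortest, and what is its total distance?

Shortest is (c), total 105 km.

(a): 14 + 11 + 28 + 31 + 34 + 26 = 144
(b): 29 + 31 + 34 + 30 + 11 + 14 = 149
(c): 14 + 24 + 17 + 34 + 6 + 10 = 105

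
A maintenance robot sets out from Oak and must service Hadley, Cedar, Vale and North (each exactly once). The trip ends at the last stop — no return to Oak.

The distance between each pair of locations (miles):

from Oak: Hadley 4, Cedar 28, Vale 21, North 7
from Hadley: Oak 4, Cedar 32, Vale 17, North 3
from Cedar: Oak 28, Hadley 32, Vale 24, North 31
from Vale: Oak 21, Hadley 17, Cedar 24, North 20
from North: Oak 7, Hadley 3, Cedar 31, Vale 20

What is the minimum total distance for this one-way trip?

There are 4! = 24 possible orderings.
Oak → Hadley → Cedar → Vale → North: 4+32+24+20 = 80
Oak → Hadley → Cedar → North → Vale: 4+32+31+20 = 87
Oak → Hadley → Vale → Cedar → North: 4+17+24+31 = 76
Oak → Hadley → Vale → North → Cedar: 4+17+20+31 = 72
Oak → Hadley → North → Cedar → Vale: 4+3+31+24 = 62
Oak → Hadley → North → Vale → Cedar: 4+3+20+24 = 51
Oak → Cedar → Hadley → Vale → North: 28+32+17+20 = 97
Oak → Cedar → Hadley → North → Vale: 28+32+3+20 = 83
Oak → Cedar → Vale → Hadley → North: 28+24+17+3 = 72
Oak → Cedar → Vale → North → Hadley: 28+24+20+3 = 75
Oak → Cedar → North → Hadley → Vale: 28+31+3+17 = 79
Oak → Cedar → North → Vale → Hadley: 28+31+20+17 = 96
Oak → Vale → Hadley → Cedar → North: 21+17+32+31 = 101
Oak → Vale → Hadley → North → Cedar: 21+17+3+31 = 72
… (10 more)
The minimum is 51.
One shortest path: Oak → Hadley → North → Vale → Cedar.

Minimum one-way distance = 51 miles.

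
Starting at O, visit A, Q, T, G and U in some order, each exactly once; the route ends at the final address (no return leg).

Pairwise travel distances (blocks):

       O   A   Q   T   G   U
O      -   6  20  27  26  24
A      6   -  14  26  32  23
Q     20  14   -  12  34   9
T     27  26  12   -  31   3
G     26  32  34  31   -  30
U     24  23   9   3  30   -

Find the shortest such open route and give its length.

There are 5! = 120 possible orderings.
O→A→Q→T→G→U: 6+14+12+31+30 = 93
O→A→Q→T→U→G: 6+14+12+3+30 = 65
O→A→Q→G→T→U: 6+14+34+31+3 = 88
O→A→Q→G→U→T: 6+14+34+30+3 = 87
O→A→Q→U→T→G: 6+14+9+3+31 = 63
O→A→Q→U→G→T: 6+14+9+30+31 = 90
O→A→T→Q→G→U: 6+26+12+34+30 = 108
O→A→T→Q→U→G: 6+26+12+9+30 = 83
O→A→T→G→Q→U: 6+26+31+34+9 = 106
O→A→T→G→U→Q: 6+26+31+30+9 = 102
O→A→T→U→Q→G: 6+26+3+9+34 = 78
O→A→T→U→G→Q: 6+26+3+30+34 = 99
O→A→G→Q→T→U: 6+32+34+12+3 = 87
O→A→G→Q→U→T: 6+32+34+9+3 = 84
… (106 more)
The minimum is 63.
One shortest path: O → A → Q → U → T → G.

Minimum one-way distance = 63 blocks.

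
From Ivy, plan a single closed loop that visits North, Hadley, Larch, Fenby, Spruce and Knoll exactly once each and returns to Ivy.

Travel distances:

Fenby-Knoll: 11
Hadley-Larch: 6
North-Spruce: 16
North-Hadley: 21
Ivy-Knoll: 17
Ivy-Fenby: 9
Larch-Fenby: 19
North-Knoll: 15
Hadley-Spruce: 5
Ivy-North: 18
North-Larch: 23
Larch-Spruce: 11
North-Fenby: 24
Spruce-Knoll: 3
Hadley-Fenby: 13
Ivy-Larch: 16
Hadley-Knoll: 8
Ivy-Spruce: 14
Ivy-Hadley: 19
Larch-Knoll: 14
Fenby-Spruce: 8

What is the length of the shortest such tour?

There are 360 distinct closed tours to check (reversals are equivalent).
Ivy - North - Hadley - Larch - Fenby - Spruce - Knoll - Ivy: 18+21+6+19+8+3+17 = 92
Ivy - North - Hadley - Larch - Fenby - Knoll - Spruce - Ivy: 18+21+6+19+11+3+14 = 92
Ivy - North - Hadley - Larch - Spruce - Fenby - Knoll - Ivy: 18+21+6+11+8+11+17 = 92
Ivy - North - Hadley - Larch - Spruce - Knoll - Fenby - Ivy: 18+21+6+11+3+11+9 = 79
Ivy - North - Hadley - Larch - Knoll - Fenby - Spruce - Ivy: 18+21+6+14+11+8+14 = 92
Ivy - North - Hadley - Larch - Knoll - Spruce - Fenby - Ivy: 18+21+6+14+3+8+9 = 79
Ivy - North - Hadley - Fenby - Larch - Spruce - Knoll - Ivy: 18+21+13+19+11+3+17 = 102
Ivy - North - Hadley - Fenby - Larch - Knoll - Spruce - Ivy: 18+21+13+19+14+3+14 = 102
… (352 more)
Ivy - North - Larch - Hadley - Spruce - Knoll - Fenby - Ivy: 18+23+6+5+3+11+9 = 75  ← best
The minimum is 75.
One optimal route: Ivy → North → Larch → Hadley → Spruce → Knoll → Fenby → Ivy (or its reverse).

Minimum total distance: 75.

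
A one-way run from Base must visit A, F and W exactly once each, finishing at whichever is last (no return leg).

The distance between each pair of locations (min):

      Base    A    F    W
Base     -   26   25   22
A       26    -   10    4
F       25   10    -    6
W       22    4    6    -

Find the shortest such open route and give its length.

There are 3! = 6 possible orderings.
Base - A - F - W: 26+10+6 = 42
Base - A - W - F: 26+4+6 = 36
Base - F - A - W: 25+10+4 = 39
Base - F - W - A: 25+6+4 = 35
Base - W - A - F: 22+4+10 = 36
Base - W - F - A: 22+6+10 = 38
The minimum is 35.
One shortest path: Base → F → W → A.

35 min — the minimum one-way total.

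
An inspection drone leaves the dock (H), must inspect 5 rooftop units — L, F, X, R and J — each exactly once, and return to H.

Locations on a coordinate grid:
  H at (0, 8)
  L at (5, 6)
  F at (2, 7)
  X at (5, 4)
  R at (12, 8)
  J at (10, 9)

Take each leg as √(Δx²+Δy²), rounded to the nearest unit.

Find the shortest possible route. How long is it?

There are 60 distinct closed tours to check (reversals are equivalent).
H→L→F→X→R→J→H: 5+3+4+8+2+10 = 32
H→L→F→X→J→R→H: 5+3+4+7+2+12 = 33
H→L→F→R→X→J→H: 5+3+10+8+7+10 = 43
H→L→F→R→J→X→H: 5+3+10+2+7+6 = 33
H→L→F→J→X→R→H: 5+3+8+7+8+12 = 43
H→L→F→J→R→X→H: 5+3+8+2+8+6 = 32
H→L→X→F→R→J→H: 5+2+4+10+2+10 = 33
H→L→X→F→J→R→H: 5+2+4+8+2+12 = 33
H→L→X→R→F→J→H: 5+2+8+10+8+10 = 43
H→L→X→R→J→F→H: 5+2+8+2+8+2 = 27
H→L→X→J→F→R→H: 5+2+7+8+10+12 = 44
H→L→X→J→R→F→H: 5+2+7+2+10+2 = 28
H→L→R→F→X→J→H: 5+7+10+4+7+10 = 43
H→L→R→F→J→X→H: 5+7+10+8+7+6 = 43
… (46 more)
The minimum is 27.
One optimal route: H → L → X → R → J → F → H (or its reverse).

Minimum total distance: 27.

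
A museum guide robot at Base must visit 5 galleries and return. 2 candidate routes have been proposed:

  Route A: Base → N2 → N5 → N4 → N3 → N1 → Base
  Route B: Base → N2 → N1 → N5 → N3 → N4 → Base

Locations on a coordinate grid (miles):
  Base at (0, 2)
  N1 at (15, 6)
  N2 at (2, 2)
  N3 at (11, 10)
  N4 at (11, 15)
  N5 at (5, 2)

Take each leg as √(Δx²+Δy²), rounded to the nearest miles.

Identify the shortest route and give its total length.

Route A: 2 + 3 + 14 + 5 + 6 + 16 = 46
Route B: 2 + 14 + 11 + 10 + 5 + 17 = 59

Shortest is Route A, total 46 miles.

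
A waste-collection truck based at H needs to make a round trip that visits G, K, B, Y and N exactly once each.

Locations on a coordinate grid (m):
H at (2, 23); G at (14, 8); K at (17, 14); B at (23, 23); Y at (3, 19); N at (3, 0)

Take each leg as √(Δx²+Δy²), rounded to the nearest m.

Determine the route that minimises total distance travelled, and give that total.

Shortest round trip = 76 m.

There are 60 distinct closed tours to check (reversals are equivalent).
H→G→K→B→Y→N→H: 19+7+11+20+19+23 = 99
H→G→K→B→N→Y→H: 19+7+11+30+19+4 = 90
H→G→K→Y→B→N→H: 19+7+15+20+30+23 = 114
H→G→K→Y→N→B→H: 19+7+15+19+30+21 = 111
H→G→K→N→B→Y→H: 19+7+20+30+20+4 = 100
H→G→K→N→Y→B→H: 19+7+20+19+20+21 = 106
H→G→B→K→Y→N→H: 19+17+11+15+19+23 = 104
H→G→B→K→N→Y→H: 19+17+11+20+19+4 = 90
H→G→B→Y→K→N→H: 19+17+20+15+20+23 = 114
H→G→B→Y→N→K→H: 19+17+20+19+20+17 = 112
H→G→B→N→K→Y→H: 19+17+30+20+15+4 = 105
H→G→B→N→Y→K→H: 19+17+30+19+15+17 = 117
H→G→Y→K→B→N→H: 19+16+15+11+30+23 = 114
H→G→Y→K→N→B→H: 19+16+15+20+30+21 = 121
… (46 more)
H→B→K→G→N→Y→H: 21+11+7+14+19+4 = 76  ← best
The minimum is 76.
One optimal route: H → B → K → G → N → Y → H (or its reverse).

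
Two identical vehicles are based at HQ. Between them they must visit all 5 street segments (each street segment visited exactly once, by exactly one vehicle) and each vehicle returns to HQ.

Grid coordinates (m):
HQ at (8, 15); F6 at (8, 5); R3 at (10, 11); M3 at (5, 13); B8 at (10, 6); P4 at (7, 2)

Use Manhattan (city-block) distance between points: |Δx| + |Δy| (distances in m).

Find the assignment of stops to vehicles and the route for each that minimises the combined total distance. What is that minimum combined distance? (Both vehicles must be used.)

42 m — the smallest possible combined total.

Try each way of splitting the stops between the two vehicles (each non-empty) and, for each split, find the best tour for each vehicle:
  {F6} + {R3, M3, B8, P4}: 20 + 36 = 56
  {R3} + {F6, M3, B8, P4}: 12 + 36 = 48
  {F6, R3} + {M3, B8, P4}: 24 + 36 = 60
  {M3} + {F6, R3, B8, P4}: 10 + 32 = 42
  {F6, M3} + {R3, B8, P4}: 26 + 32 = 58
  {R3, M3} + {F6, B8, P4}: 18 + 32 = 50
  … (15 splits in total)
Best: vehicle 1 HQ → M3 → HQ = 10; vehicle 2 HQ → F6 → P4 → B8 → R3 → HQ = 32; combined 42.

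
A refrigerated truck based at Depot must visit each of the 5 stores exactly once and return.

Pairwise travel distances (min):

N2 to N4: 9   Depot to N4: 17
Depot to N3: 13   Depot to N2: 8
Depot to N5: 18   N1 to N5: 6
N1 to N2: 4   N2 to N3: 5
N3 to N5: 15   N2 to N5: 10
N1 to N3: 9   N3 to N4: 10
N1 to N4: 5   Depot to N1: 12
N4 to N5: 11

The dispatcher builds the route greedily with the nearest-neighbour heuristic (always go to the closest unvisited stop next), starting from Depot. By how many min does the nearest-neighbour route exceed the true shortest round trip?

From Depot: N2=8, N1=12, N3=13, N4=17, N5=18 → choose N2 (8).
From N2: N1=4, N3=5, N4=9, N5=10 → choose N1 (4).
From N1: N4=5, N5=6, N3=9 → choose N4 (5).
From N4: N3=10, N5=11 → choose N3 (10).
From N3: N5=15 → choose N5 (15).
NN route Depot → N2 → N1 → N4 → N3 → N5 → Depot costs 60.
Optimal: Depot → N1 → N5 → N4 → N3 → N2 → Depot costs 52 (by enumerating all 60 distinct tours).
Excess = 60 − 52 = 8.

Excess over optimum: 8 min.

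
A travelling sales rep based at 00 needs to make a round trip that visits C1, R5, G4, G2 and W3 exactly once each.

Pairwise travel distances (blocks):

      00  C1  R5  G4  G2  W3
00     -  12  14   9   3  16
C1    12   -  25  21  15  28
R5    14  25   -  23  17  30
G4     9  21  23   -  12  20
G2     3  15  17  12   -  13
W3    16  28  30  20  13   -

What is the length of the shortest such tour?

There are 60 distinct closed tours to check (reversals are equivalent).
00→C1→R5→G4→G2→W3→00: 12+25+23+12+13+16 = 101
00→C1→R5→G4→W3→G2→00: 12+25+23+20+13+3 = 96
00→C1→R5→G2→G4→W3→00: 12+25+17+12+20+16 = 102
00→C1→R5→G2→W3→G4→00: 12+25+17+13+20+9 = 96
00→C1→R5→W3→G4→G2→00: 12+25+30+20+12+3 = 102
00→C1→R5→W3→G2→G4→00: 12+25+30+13+12+9 = 101
00→C1→G4→R5→G2→W3→00: 12+21+23+17+13+16 = 102
00→C1→G4→R5→W3→G2→00: 12+21+23+30+13+3 = 102
00→C1→G4→G2→R5→W3→00: 12+21+12+17+30+16 = 108
00→C1→G4→G2→W3→R5→00: 12+21+12+13+30+14 = 102
00→C1→G4→W3→R5→G2→00: 12+21+20+30+17+3 = 103
00→C1→G4→W3→G2→R5→00: 12+21+20+13+17+14 = 97
00→C1→G2→R5→G4→W3→00: 12+15+17+23+20+16 = 103
00→C1→G2→R5→W3→G4→00: 12+15+17+30+20+9 = 103
… (46 more)
The minimum is 96.
One optimal route: 00 → C1 → R5 → G4 → W3 → G2 → 00 (or its reverse).

96 blocks — the shortest possible round trip.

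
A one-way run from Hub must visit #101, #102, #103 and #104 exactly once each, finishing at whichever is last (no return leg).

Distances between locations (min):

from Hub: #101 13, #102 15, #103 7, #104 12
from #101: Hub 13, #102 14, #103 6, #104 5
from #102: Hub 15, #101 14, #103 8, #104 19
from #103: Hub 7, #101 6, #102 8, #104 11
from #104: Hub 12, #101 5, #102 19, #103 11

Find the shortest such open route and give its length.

31 min — the minimum one-way total.

There are 4! = 24 possible orderings.
Hub → #101 → #102 → #103 → #104: 13+14+8+11 = 46
Hub → #101 → #102 → #104 → #103: 13+14+19+11 = 57
Hub → #101 → #103 → #102 → #104: 13+6+8+19 = 46
Hub → #101 → #103 → #104 → #102: 13+6+11+19 = 49
Hub → #101 → #104 → #102 → #103: 13+5+19+8 = 45
Hub → #101 → #104 → #103 → #102: 13+5+11+8 = 37
Hub → #102 → #101 → #103 → #104: 15+14+6+11 = 46
Hub → #102 → #101 → #104 → #103: 15+14+5+11 = 45
Hub → #102 → #103 → #101 → #104: 15+8+6+5 = 34
Hub → #102 → #103 → #104 → #101: 15+8+11+5 = 39
Hub → #102 → #104 → #101 → #103: 15+19+5+6 = 45
Hub → #102 → #104 → #103 → #101: 15+19+11+6 = 51
Hub → #103 → #101 → #102 → #104: 7+6+14+19 = 46
Hub → #103 → #101 → #104 → #102: 7+6+5+19 = 37
… (10 more)
Hub → #104 → #101 → #103 → #102: 12+5+6+8 = 31  ← best
The minimum is 31.
One shortest path: Hub → #104 → #101 → #103 → #102.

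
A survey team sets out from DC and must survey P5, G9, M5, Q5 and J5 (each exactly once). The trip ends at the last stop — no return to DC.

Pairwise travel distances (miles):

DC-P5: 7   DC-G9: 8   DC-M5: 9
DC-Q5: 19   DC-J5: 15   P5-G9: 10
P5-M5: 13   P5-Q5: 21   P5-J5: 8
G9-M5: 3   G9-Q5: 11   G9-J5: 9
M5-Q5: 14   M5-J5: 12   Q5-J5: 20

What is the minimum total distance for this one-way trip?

There are 5! = 120 possible orderings.
DC → P5 → G9 → M5 → Q5 → J5: 7+10+3+14+20 = 54
DC → P5 → G9 → M5 → J5 → Q5: 7+10+3+12+20 = 52
DC → P5 → G9 → Q5 → M5 → J5: 7+10+11+14+12 = 54
DC → P5 → G9 → Q5 → J5 → M5: 7+10+11+20+12 = 60
DC → P5 → G9 → J5 → M5 → Q5: 7+10+9+12+14 = 52
DC → P5 → G9 → J5 → Q5 → M5: 7+10+9+20+14 = 60
DC → P5 → M5 → G9 → Q5 → J5: 7+13+3+11+20 = 54
DC → P5 → M5 → G9 → J5 → Q5: 7+13+3+9+20 = 52
DC → P5 → M5 → Q5 → G9 → J5: 7+13+14+11+9 = 54
DC → P5 → M5 → Q5 → J5 → G9: 7+13+14+20+9 = 63
DC → P5 → M5 → J5 → G9 → Q5: 7+13+12+9+11 = 52
DC → P5 → M5 → J5 → Q5 → G9: 7+13+12+20+11 = 63
DC → P5 → Q5 → G9 → M5 → J5: 7+21+11+3+12 = 54
DC → P5 → Q5 → G9 → J5 → M5: 7+21+11+9+12 = 60
… (106 more)
DC → P5 → J5 → G9 → M5 → Q5: 7+8+9+3+14 = 41  ← best
The minimum is 41.
One shortest path: DC → P5 → J5 → G9 → M5 → Q5.

Shortest open route: 41 miles.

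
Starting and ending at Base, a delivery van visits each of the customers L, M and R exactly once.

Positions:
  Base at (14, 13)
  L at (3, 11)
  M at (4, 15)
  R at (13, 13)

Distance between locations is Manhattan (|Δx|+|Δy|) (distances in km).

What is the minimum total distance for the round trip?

With 3 stops there are 3!/2 = 3 distinct round trips (a route and its reverse cost the same).
Base→L→M→R→Base: 13+5+11+1 = 30
Base→L→R→M→Base: 13+12+11+12 = 48
Base→M→L→R→Base: 12+5+12+1 = 30
The minimum is 30.
One optimal route: Base → L → M → R → Base (or its reverse).

Minimum total distance: 30 km.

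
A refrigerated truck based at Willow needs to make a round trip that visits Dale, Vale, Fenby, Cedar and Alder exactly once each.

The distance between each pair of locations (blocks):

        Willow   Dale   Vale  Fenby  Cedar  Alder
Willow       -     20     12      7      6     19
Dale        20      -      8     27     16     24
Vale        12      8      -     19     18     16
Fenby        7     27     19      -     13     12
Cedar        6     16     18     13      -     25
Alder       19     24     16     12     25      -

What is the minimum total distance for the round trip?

Minimum total distance: 65 blocks.

With 5 stops there are 5!/2 = 60 distinct round trips (a route and its reverse cost the same).
Willow-Dale-Vale-Fenby-Cedar-Alder-Willow: 20+8+19+13+25+19 = 104
Willow-Dale-Vale-Fenby-Alder-Cedar-Willow: 20+8+19+12+25+6 = 90
Willow-Dale-Vale-Cedar-Fenby-Alder-Willow: 20+8+18+13+12+19 = 90
Willow-Dale-Vale-Cedar-Alder-Fenby-Willow: 20+8+18+25+12+7 = 90
Willow-Dale-Vale-Alder-Fenby-Cedar-Willow: 20+8+16+12+13+6 = 75
Willow-Dale-Vale-Alder-Cedar-Fenby-Willow: 20+8+16+25+13+7 = 89
Willow-Dale-Fenby-Vale-Cedar-Alder-Willow: 20+27+19+18+25+19 = 128
Willow-Dale-Fenby-Vale-Alder-Cedar-Willow: 20+27+19+16+25+6 = 113
Willow-Dale-Fenby-Cedar-Vale-Alder-Willow: 20+27+13+18+16+19 = 113
Willow-Dale-Fenby-Cedar-Alder-Vale-Willow: 20+27+13+25+16+12 = 113
Willow-Dale-Fenby-Alder-Vale-Cedar-Willow: 20+27+12+16+18+6 = 99
Willow-Dale-Fenby-Alder-Cedar-Vale-Willow: 20+27+12+25+18+12 = 114
Willow-Dale-Cedar-Vale-Fenby-Alder-Willow: 20+16+18+19+12+19 = 104
Willow-Dale-Cedar-Vale-Alder-Fenby-Willow: 20+16+18+16+12+7 = 89
… (46 more)
Willow-Fenby-Alder-Vale-Dale-Cedar-Willow: 7+12+16+8+16+6 = 65  ← best
The minimum is 65.
One optimal route: Willow → Fenby → Alder → Vale → Dale → Cedar → Willow (or its reverse).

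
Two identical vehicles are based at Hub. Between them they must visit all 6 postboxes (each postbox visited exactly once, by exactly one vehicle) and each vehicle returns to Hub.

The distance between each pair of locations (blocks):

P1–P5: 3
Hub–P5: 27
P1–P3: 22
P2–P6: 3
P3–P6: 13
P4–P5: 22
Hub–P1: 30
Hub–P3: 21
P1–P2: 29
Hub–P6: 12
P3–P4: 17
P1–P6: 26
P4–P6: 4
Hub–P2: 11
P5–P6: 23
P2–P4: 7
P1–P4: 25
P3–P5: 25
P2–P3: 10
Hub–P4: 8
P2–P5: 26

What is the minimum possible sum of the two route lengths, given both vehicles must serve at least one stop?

Try each way of splitting the stops between the two vehicles (each non-empty) and, for each split, find the best tour for each vehicle:
  {P1} + {P2, P3, P4, P5, P6}: 60 + 77 = 137
  {P2} + {P1, P3, P4, P5, P6}: 22 + 77 = 99
  {P1, P2} + {P3, P4, P5, P6}: 70 + 77 = 147
  {P3} + {P1, P2, P4, P5, P6}: 42 + 73 = 115
  {P1, P3} + {P2, P4, P5, P6}: 73 + 67 = 140
  {P2, P3} + {P1, P4, P5, P6}: 42 + 68 = 110
  … (31 splits in total)
  {P4} + {P1, P2, P3, P5, P6}: 16 + 77 = 93  ← best
Best: vehicle 1 Hub → P4 → Hub = 16; vehicle 2 Hub → P5 → P1 → P3 → P2 → P6 → Hub = 77; combined 93.

Minimum combined distance: 93 blocks.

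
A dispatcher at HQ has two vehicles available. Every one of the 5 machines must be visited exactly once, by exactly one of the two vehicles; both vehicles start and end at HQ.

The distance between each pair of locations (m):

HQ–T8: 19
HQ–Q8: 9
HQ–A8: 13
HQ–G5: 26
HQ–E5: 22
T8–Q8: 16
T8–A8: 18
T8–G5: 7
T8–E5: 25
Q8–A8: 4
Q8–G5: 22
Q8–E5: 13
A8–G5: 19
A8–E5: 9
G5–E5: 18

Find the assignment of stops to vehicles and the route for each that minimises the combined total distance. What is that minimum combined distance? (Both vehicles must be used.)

Minimum combined distance: 84 m.

Try each way of splitting the stops between the two vehicles (each non-empty) and, for each split, find the best tour for each vehicle:
  {T8} + {Q8, A8, G5, E5}: 38 + 66 = 104
  {Q8} + {T8, A8, G5, E5}: 18 + 66 = 84
  {T8, Q8} + {A8, G5, E5}: 44 + 66 = 110
  {A8} + {T8, Q8, G5, E5}: 26 + 66 = 92
  {T8, A8} + {Q8, G5, E5}: 50 + 66 = 116
  {Q8, A8} + {T8, G5, E5}: 26 + 66 = 92
  … (15 splits in total)
Best: vehicle 1 HQ → Q8 → HQ = 18; vehicle 2 HQ → T8 → G5 → E5 → A8 → HQ = 66; combined 84.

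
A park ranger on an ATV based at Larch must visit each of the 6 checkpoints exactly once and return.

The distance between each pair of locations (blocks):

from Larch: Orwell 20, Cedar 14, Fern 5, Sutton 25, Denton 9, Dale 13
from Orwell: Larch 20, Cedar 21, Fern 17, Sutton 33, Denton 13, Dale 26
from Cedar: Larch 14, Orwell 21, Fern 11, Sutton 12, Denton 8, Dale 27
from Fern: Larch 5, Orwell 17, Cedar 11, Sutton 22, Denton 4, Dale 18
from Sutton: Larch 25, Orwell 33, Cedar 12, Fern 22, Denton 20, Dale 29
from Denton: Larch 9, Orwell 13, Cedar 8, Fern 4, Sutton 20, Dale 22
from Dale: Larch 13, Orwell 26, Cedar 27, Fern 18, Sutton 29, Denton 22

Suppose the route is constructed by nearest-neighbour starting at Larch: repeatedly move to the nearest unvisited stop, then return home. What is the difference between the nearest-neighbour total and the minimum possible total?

7 blocks longer than the optimal tour.

From Larch: Fern=5, Denton=9, Dale=13, Cedar=14, Orwell=20, Sutton=25 → choose Fern (5).
From Fern: Denton=4, Cedar=11, Orwell=17, Dale=18, Sutton=22 → choose Denton (4).
From Denton: Cedar=8, Orwell=13, Sutton=20, Dale=22 → choose Cedar (8).
From Cedar: Sutton=12, Orwell=21, Dale=27 → choose Sutton (12).
From Sutton: Dale=29, Orwell=33 → choose Dale (29).
From Dale: Orwell=26 → choose Orwell (26).
NN route Larch → Fern → Denton → Cedar → Sutton → Dale → Orwell → Larch costs 104.
Optimal: Larch → Fern → Orwell → Denton → Cedar → Sutton → Dale → Larch costs 97 (by enumerating all 360 distinct tours).
Excess = 104 − 97 = 7.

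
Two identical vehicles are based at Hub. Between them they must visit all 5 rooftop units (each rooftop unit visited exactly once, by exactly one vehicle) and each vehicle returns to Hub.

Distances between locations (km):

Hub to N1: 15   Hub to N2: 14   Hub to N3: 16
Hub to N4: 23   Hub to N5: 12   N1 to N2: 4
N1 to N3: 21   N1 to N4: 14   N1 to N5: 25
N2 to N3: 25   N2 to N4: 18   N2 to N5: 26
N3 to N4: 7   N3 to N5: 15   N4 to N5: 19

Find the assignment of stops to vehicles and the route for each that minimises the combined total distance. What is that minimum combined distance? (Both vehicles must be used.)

There are 2^4 − 1 = 15 ways to divide the 5 stops into two non-empty groups. For each, the best each vehicle can do is its own shortest tour through its group:
  {N1} + {N2, N3, N4, N5}: 30 + 66 = 96
  {N2} + {N1, N3, N4, N5}: 28 + 63 = 91
  {N1, N2} + {N3, N4, N5}: 33 + 54 = 87
  {N3} + {N1, N2, N4, N5}: 32 + 63 = 95
  {N1, N3} + {N2, N4, N5}: 52 + 63 = 115
  {N2, N3} + {N1, N4, N5}: 55 + 60 = 115
  … (15 splits in total)
  {N1, N2, N3, N4} + {N5}: 55 + 24 = 79  ← best
Best: vehicle 1 Hub → N2 → N1 → N4 → N3 → Hub = 55; vehicle 2 Hub → N5 → Hub = 24; combined 79.

Minimum combined distance: 79 km.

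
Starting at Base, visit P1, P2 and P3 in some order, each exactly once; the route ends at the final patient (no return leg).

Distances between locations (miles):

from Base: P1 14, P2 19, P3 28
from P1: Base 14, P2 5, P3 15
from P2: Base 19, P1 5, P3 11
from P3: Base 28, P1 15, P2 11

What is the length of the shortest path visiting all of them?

There are 3! = 6 possible orderings.
Base - P1 - P2 - P3: 14+5+11 = 30
Base - P1 - P3 - P2: 14+15+11 = 40
Base - P2 - P1 - P3: 19+5+15 = 39
Base - P2 - P3 - P1: 19+11+15 = 45
Base - P3 - P1 - P2: 28+15+5 = 48
Base - P3 - P2 - P1: 28+11+5 = 44
The minimum is 30.
One shortest path: Base → P1 → P2 → P3.

Minimum one-way distance = 30 miles.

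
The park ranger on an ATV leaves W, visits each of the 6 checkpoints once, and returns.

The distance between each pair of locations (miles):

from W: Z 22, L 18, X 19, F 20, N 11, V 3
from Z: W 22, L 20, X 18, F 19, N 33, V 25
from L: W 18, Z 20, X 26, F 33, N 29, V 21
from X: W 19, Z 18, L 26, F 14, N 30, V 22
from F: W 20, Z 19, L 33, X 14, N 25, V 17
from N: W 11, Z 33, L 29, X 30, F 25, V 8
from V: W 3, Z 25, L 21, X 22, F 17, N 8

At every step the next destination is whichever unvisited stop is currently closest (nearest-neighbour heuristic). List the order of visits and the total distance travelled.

W → [V:3 / N:11 / L:18 / X:19 / F:20 / Z:22] → V (3)
V → [N:8 / F:17 / L:21 / X:22 / Z:25] → N (8)
N → [F:25 / L:29 / X:30 / Z:33] → F (25)
F → [X:14 / Z:19 / L:33] → X (14)
X → [Z:18 / L:26] → Z (18)
Z → [L:20] → L (20)
Return L→W: 18.
Total = 3 + 8 + 25 + 14 + 18 + 20 + 18 = 106.

106 miles along W → V → N → F → X → Z → L → W.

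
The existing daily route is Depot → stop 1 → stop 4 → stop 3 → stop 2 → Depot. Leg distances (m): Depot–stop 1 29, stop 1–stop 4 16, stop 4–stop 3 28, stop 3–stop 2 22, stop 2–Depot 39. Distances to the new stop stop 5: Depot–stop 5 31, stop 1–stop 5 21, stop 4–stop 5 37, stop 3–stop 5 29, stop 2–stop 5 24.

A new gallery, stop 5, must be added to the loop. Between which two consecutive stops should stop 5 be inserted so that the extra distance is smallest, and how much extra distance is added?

Minimum extra distance: 16 m, inserting stop 5 between stop 2 and Depot.

Insertion cost between consecutive stops i–j is d(i,stop 5) + d(stop 5,j) − d(i,j):
  between Depot and stop 1: 31 + 21 − 29 = 23
  between stop 1 and stop 4: 21 + 37 − 16 = 42
  between stop 4 and stop 3: 37 + 29 − 28 = 38
  between stop 3 and stop 2: 29 + 24 − 22 = 31
  between stop 2 and Depot: 24 + 31 − 39 = 16
Cheapest insertion is between stop 2 and Depot, adding 16.
New total = 134 + 16 = 150.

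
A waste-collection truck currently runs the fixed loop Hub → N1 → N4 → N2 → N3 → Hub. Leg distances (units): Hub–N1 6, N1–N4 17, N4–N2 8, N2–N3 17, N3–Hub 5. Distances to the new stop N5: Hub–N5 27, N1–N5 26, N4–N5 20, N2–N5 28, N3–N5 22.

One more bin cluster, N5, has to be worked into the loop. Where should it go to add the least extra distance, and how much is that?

Minimum extra distance: 29, inserting N5 between N1 and N4.

Insertion cost between consecutive stops i–j is d(i,N5) + d(N5,j) − d(i,j):
  between Hub and N1: 27 + 26 − 6 = 47
  between N1 and N4: 26 + 20 − 17 = 29
  between N4 and N2: 20 + 28 − 8 = 40
  between N2 and N3: 28 + 22 − 17 = 33
  between N3 and Hub: 22 + 27 − 5 = 44
Cheapest insertion is between N1 and N4, adding 29.
New total = 53 + 29 = 82.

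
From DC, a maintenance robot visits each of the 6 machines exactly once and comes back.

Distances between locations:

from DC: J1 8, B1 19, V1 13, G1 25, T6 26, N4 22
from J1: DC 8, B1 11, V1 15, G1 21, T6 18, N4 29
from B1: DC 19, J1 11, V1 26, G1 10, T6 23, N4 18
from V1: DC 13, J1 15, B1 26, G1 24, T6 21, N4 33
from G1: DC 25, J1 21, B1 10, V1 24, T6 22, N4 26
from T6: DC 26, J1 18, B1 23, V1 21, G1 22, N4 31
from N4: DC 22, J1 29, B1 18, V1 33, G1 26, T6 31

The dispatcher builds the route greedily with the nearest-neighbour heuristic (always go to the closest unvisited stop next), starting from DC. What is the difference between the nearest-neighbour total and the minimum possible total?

From DC: J1=8, V1=13, B1=19, N4=22, G1=25, T6=26 → choose J1 (8).
From J1: B1=11, V1=15, T6=18, G1=21, N4=29 → choose B1 (11).
From B1: G1=10, N4=18, T6=23, V1=26 → choose G1 (10).
From G1: T6=22, V1=24, N4=26 → choose T6 (22).
From T6: V1=21, N4=31 → choose V1 (21).
From V1: N4=33 → choose N4 (33).
NN route DC → J1 → B1 → G1 → T6 → V1 → N4 → DC costs 127.
Optimal: DC → J1 → V1 → T6 → G1 → B1 → N4 → DC costs 116 (by enumerating all 360 distinct tours).
Excess = 127 − 116 = 11.

11 longer than the optimal tour.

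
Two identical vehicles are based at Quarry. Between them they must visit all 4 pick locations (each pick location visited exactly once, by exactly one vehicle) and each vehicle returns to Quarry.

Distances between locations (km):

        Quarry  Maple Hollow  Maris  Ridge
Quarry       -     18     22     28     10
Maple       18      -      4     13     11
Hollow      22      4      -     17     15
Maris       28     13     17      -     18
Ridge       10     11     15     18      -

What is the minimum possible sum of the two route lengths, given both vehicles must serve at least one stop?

There are 2^3 − 1 = 7 ways to divide the 4 stops into two non-empty groups. For each, the best each vehicle can do is its own shortest tour through its group:
  {Maple} + {Hollow, Maris, Ridge}: 36 + 67 = 103
  {Hollow} + {Maple, Maris, Ridge}: 44 + 59 = 103
  {Maple, Hollow} + {Maris, Ridge}: 44 + 56 = 100
  {Maris} + {Maple, Hollow, Ridge}: 56 + 47 = 103
  {Maple, Maris} + {Hollow, Ridge}: 59 + 47 = 106
  {Hollow, Maris} + {Maple, Ridge}: 67 + 39 = 106
  … (7 splits in total)
  {Maple, Hollow, Maris} + {Ridge}: 67 + 20 = 87  ← best
Best: vehicle 1 Quarry → Maple → Hollow → Maris → Quarry = 67; vehicle 2 Quarry → Ridge → Quarry = 20; combined 87.

Minimum combined distance: 87 km.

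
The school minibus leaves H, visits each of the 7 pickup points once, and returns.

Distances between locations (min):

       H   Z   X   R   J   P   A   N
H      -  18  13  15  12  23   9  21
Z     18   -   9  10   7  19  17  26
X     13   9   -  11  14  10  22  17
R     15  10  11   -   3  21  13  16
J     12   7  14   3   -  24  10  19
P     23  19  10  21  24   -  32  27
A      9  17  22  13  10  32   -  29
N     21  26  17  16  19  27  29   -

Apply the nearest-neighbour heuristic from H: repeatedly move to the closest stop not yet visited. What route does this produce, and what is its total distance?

Total distance 99 min via the nearest-neighbour route H → A → J → R → Z → X → P → N → H.

At H the remaining stops are A 9, J 12, X 13, R 15, Z 18, N 21, P 23; go to A.
At A the remaining stops are J 10, R 13, Z 17, X 22, N 29, P 32; go to J.
At J the remaining stops are R 3, Z 7, X 14, N 19, P 24; go to R.
At R the remaining stops are Z 10, X 11, N 16, P 21; go to Z.
At Z the remaining stops are X 9, P 19, N 26; go to X.
At X the remaining stops are P 10, N 17; go to P.
At P the remaining stops are N 27; go to N.
Return N→H: 21.
Total = 9 + 10 + 3 + 10 + 9 + 10 + 27 + 21 = 99.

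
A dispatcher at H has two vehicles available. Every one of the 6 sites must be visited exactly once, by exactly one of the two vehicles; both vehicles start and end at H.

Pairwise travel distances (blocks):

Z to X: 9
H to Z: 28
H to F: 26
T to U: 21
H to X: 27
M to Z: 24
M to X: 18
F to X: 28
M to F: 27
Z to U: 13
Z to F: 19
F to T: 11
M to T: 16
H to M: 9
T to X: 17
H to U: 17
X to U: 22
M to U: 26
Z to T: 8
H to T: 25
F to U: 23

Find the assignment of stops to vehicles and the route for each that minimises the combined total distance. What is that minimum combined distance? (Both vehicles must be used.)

Check every non-empty split of the stops between the two vehicles; for each half take its own optimal tour:
  {M} + {Z, F, T, X, U}: 18 + 93 = 111
  {Z} + {M, F, T, X, U}: 56 + 95 = 151
  {M, Z} + {F, T, X, U}: 61 + 93 = 154
  {F} + {M, Z, T, X, U}: 52 + 81 = 133
  {M, F} + {Z, T, X, U}: 62 + 81 = 143
  {Z, F} + {M, T, X, U}: 73 + 81 = 154
  … (31 splits in total)
Best: vehicle 1 H → M → H = 18; vehicle 2 H → F → T → Z → X → U → H = 93; combined 111.

111 blocks — the smallest possible combined total.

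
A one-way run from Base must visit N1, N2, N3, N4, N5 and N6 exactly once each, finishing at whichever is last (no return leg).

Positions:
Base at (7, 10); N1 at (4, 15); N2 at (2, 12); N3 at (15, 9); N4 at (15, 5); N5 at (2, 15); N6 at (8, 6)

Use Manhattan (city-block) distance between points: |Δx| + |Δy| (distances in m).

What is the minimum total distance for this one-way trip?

There are 6! = 720 possible orderings.
Base - N1 - N2 - N3 - N4 - N5 - N6: 8+5+16+4+23+15 = 71
Base - N1 - N2 - N3 - N4 - N6 - N5: 8+5+16+4+8+15 = 56
Base - N1 - N2 - N3 - N5 - N4 - N6: 8+5+16+19+23+8 = 79
Base - N1 - N2 - N3 - N5 - N6 - N4: 8+5+16+19+15+8 = 71
Base - N1 - N2 - N3 - N6 - N4 - N5: 8+5+16+10+8+23 = 70
Base - N1 - N2 - N3 - N6 - N5 - N4: 8+5+16+10+15+23 = 77
Base - N1 - N2 - N4 - N3 - N5 - N6: 8+5+20+4+19+15 = 71
Base - N1 - N2 - N4 - N3 - N6 - N5: 8+5+20+4+10+15 = 62
… (712 more)
Base - N1 - N5 - N2 - N6 - N4 - N3: 8+2+3+12+8+4 = 37  ← best
The minimum is 37.
One shortest path: Base → N1 → N5 → N2 → N6 → N4 → N3.

37 m — the minimum one-way total.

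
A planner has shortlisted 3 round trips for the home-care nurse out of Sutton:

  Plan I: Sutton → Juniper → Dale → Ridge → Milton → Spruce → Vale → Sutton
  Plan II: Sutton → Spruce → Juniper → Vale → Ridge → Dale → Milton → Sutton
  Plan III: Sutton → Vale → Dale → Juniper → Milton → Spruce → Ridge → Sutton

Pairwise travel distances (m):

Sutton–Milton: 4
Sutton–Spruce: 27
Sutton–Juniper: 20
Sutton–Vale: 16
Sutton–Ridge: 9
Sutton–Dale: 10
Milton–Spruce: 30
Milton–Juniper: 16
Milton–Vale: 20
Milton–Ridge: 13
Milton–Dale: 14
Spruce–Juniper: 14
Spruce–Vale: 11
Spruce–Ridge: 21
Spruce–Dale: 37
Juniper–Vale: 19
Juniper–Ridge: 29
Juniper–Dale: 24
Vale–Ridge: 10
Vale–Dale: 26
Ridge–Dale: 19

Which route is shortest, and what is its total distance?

Shortest is Plan II, total 107 m.

Plan I: 20 + 24 + 19 + 13 + 30 + 11 + 16 = 133
Plan II: 27 + 14 + 19 + 10 + 19 + 14 + 4 = 107
Plan III: 16 + 26 + 24 + 16 + 30 + 21 + 9 = 142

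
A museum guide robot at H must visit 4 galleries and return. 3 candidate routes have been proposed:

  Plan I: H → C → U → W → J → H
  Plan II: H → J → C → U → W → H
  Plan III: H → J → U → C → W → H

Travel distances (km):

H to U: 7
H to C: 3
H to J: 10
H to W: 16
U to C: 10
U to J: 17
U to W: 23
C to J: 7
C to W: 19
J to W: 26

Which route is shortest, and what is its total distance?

66 km — Plan II is the shortest.

Plan I: 3 + 10 + 23 + 26 + 10 = 72
Plan II: 10 + 7 + 10 + 23 + 16 = 66
Plan III: 10 + 17 + 10 + 19 + 16 = 72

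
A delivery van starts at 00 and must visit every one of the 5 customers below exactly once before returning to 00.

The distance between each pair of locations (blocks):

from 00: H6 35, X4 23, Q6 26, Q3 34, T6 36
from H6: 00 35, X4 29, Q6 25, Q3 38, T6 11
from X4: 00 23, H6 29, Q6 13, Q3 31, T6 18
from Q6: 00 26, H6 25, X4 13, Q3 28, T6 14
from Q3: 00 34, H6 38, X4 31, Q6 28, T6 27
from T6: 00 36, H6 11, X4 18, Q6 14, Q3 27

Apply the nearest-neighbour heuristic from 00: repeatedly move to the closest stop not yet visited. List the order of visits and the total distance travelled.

From 00: distances to unvisited — X4=23, Q6=26, Q3=34, H6=35, T6=36. Nearest is X4 (23).
From X4: distances to unvisited — Q6=13, T6=18, H6=29, Q3=31. Nearest is Q6 (13).
From Q6: distances to unvisited — T6=14, H6=25, Q3=28. Nearest is T6 (14).
From T6: distances to unvisited — H6=11, Q3=27. Nearest is H6 (11).
From H6: distances to unvisited — Q3=38. Nearest is Q3 (38).
Return Q3→00: 34.
Total = 23 + 13 + 14 + 11 + 38 + 34 = 133.

Nearest-neighbour total = 133 blocks; route 00 → X4 → Q6 → T6 → H6 → Q3 → 00.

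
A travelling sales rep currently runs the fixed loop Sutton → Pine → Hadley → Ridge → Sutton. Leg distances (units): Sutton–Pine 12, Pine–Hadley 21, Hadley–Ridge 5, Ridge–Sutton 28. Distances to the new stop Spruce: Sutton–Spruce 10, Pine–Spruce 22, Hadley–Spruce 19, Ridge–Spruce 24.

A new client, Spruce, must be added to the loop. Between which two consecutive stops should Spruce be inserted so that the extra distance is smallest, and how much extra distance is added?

Insertion cost between consecutive stops i–j is d(i,Spruce) + d(Spruce,j) − d(i,j):
  between Sutton and Pine: 10 + 22 − 12 = 20
  between Pine and Hadley: 22 + 19 − 21 = 20
  between Hadley and Ridge: 19 + 24 − 5 = 38
  between Ridge and Sutton: 24 + 10 − 28 = 6
Cheapest insertion is between Ridge and Sutton, adding 6.
New total = 66 + 6 = 72.

Minimum extra distance: 6, inserting Spruce between Ridge and Sutton.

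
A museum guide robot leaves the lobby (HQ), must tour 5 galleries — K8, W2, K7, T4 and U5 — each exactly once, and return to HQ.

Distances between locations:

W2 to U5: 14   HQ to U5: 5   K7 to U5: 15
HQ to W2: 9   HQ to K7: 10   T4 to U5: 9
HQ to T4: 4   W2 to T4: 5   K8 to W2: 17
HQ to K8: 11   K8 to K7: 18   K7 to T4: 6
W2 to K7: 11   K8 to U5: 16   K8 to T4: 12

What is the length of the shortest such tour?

Minimum total distance: 59.

HQ→K8→W2→K7→T4→U5→HQ: 11+17+11+6+9+5 = 59
HQ→K8→W2→K7→U5→T4→HQ: 11+17+11+15+9+4 = 67
HQ→K8→W2→T4→K7→U5→HQ: 11+17+5+6+15+5 = 59
HQ→K8→W2→T4→U5→K7→HQ: 11+17+5+9+15+10 = 67
HQ→K8→W2→U5→K7→T4→HQ: 11+17+14+15+6+4 = 67
HQ→K8→W2→U5→T4→K7→HQ: 11+17+14+9+6+10 = 67
HQ→K8→K7→W2→T4→U5→HQ: 11+18+11+5+9+5 = 59
HQ→K8→K7→W2→U5→T4→HQ: 11+18+11+14+9+4 = 67
HQ→K8→K7→T4→W2→U5→HQ: 11+18+6+5+14+5 = 59
HQ→K8→K7→T4→U5→W2→HQ: 11+18+6+9+14+9 = 67
HQ→K8→K7→U5→W2→T4→HQ: 11+18+15+14+5+4 = 67
HQ→K8→K7→U5→T4→W2→HQ: 11+18+15+9+5+9 = 67
HQ→K8→T4→W2→K7→U5→HQ: 11+12+5+11+15+5 = 59
HQ→K8→T4→W2→U5→K7→HQ: 11+12+5+14+15+10 = 67
… (46 more)
The minimum is 59.
One optimal route: HQ → K8 → W2 → K7 → T4 → U5 → HQ (or its reverse).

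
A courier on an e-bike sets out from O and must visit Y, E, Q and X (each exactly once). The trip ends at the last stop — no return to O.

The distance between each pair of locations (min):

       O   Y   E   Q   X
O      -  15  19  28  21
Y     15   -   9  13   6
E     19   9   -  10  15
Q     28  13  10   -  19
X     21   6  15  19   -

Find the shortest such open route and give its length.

There are 4! = 24 possible orderings.
O - Y - E - Q - X: 15+9+10+19 = 53
O - Y - E - X - Q: 15+9+15+19 = 58
O - Y - Q - E - X: 15+13+10+15 = 53
O - Y - Q - X - E: 15+13+19+15 = 62
O - Y - X - E - Q: 15+6+15+10 = 46
O - Y - X - Q - E: 15+6+19+10 = 50
O - E - Y - Q - X: 19+9+13+19 = 60
O - E - Y - X - Q: 19+9+6+19 = 53
O - E - Q - Y - X: 19+10+13+6 = 48
O - E - Q - X - Y: 19+10+19+6 = 54
O - E - X - Y - Q: 19+15+6+13 = 53
O - E - X - Q - Y: 19+15+19+13 = 66
O - Q - Y - E - X: 28+13+9+15 = 65
O - Q - Y - X - E: 28+13+6+15 = 62
… (10 more)
The minimum is 46.
One shortest path: O → Y → X → E → Q.

Shortest open route: 46 min.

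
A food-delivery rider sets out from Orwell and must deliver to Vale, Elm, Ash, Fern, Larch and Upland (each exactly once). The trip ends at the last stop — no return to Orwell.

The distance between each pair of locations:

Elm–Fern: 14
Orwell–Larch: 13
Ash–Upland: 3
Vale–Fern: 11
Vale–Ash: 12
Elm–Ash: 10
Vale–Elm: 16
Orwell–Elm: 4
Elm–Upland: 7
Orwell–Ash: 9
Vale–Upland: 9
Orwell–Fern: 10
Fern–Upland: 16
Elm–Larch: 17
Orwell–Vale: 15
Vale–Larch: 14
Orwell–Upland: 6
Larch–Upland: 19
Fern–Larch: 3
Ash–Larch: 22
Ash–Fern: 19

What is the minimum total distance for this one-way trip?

There are 6! = 720 possible orderings.
Orwell - Vale - Elm - Ash - Fern - Larch - Upland: 15+16+10+19+3+19 = 82
Orwell - Vale - Elm - Ash - Fern - Upland - Larch: 15+16+10+19+16+19 = 95
Orwell - Vale - Elm - Ash - Larch - Fern - Upland: 15+16+10+22+3+16 = 82
Orwell - Vale - Elm - Ash - Larch - Upland - Fern: 15+16+10+22+19+16 = 98
Orwell - Vale - Elm - Ash - Upland - Fern - Larch: 15+16+10+3+16+3 = 63
Orwell - Vale - Elm - Ash - Upland - Larch - Fern: 15+16+10+3+19+3 = 66
Orwell - Vale - Elm - Fern - Ash - Larch - Upland: 15+16+14+19+22+19 = 105
Orwell - Vale - Elm - Fern - Ash - Upland - Larch: 15+16+14+19+3+19 = 86
… (712 more)
Orwell - Elm - Ash - Upland - Vale - Fern - Larch: 4+10+3+9+11+3 = 40  ← best
The minimum is 40.
One shortest path: Orwell → Elm → Ash → Upland → Vale → Fern → Larch.

40 — the minimum one-way total.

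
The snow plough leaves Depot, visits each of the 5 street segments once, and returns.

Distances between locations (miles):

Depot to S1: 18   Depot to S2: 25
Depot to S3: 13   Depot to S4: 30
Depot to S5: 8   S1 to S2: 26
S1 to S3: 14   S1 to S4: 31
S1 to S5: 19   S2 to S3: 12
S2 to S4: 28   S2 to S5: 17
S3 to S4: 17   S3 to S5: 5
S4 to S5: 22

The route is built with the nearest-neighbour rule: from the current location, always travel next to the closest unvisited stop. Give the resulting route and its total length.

112 miles along Depot → S5 → S3 → S2 → S1 → S4 → Depot.

At Depot the remaining stops are S5 8, S3 13, S1 18, S2 25, S4 30; go to S5.
At S5 the remaining stops are S3 5, S2 17, S1 19, S4 22; go to S3.
At S3 the remaining stops are S2 12, S1 14, S4 17; go to S2.
At S2 the remaining stops are S1 26, S4 28; go to S1.
At S1 the remaining stops are S4 31; go to S4.
Return S4→Depot: 30.
Total = 8 + 5 + 12 + 26 + 31 + 30 = 112.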